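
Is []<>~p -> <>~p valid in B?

Tableau for the negation ~([]<>~p -> <>~p):
1. ~([]<>~p -> <>~p), w0
2. []<>~p, w0
3. ~<>~p, w0
4. <>~p, w0
5. p, w0
6. ~p, w1
7. <>~p, w1
8. p, w1
Accessibility: w0Rw0, w0Rw1, w1Rw0, w1Rw1
Branch closes: p and ~p both at w1.
All branches of the negation close; one closing branch shown above.

Yes, valid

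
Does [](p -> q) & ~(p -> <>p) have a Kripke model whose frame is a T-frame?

1. [](p -> q) & ~(p -> <>p), w0
2. [](p -> q), w0   [&-rule on 1]
3. ~(p -> <>p), w0   [&-rule on 1]
4. p, w0   [~->-rule on 3]
5. ~<>p, w0   [~->-rule on 3]
6. p -> q, w0   [[]-rule on 2 via w0Rw0]
7. ~p, w0   [~<>-rule on 5 via w0Rw0]
Accessibility: w0Rw0
Branch closes: p and ~p both at w0.
All branches of the tableau close; one closing branch shown above.

Unsatisfiable (every branch closes)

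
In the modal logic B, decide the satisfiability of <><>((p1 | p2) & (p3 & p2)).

1. <><>((p1 | p2) & (p3 & p2)), 0
2. <>((p1 | p2) & (p3 & p2)), 1   [<>-rule on 1: fresh world 1, 0R1]
3. (p1 | p2) & (p3 & p2), 2   [<>-rule on 2: fresh world 2, 1R2]
4. p1 | p2, 2   [&-rule on 3]
5. p3 & p2, 2   [&-rule on 3]
6. p3, 2   [&-rule on 5]
7. p2, 2   [&-rule on 5]
Accessibility: 0R0, 0R1, 1R0, 1R1, 1R2, 2R1, 2R2

Yes, satisfiable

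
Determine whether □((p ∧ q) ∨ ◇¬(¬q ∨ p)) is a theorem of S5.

Tableau for the negation ¬□((p ∧ q) ∨ ◇¬(¬q ∨ p)):
1. ¬□((p ∧ q) ∨ ◇¬(¬q ∨ p)), u
2. ¬((p ∧ q) ∨ ◇¬(¬q ∨ p)), v
3. ¬(p ∧ q), v
4. ¬◇¬(¬q ∨ p), v
5. ¬q ∨ p, u
6. ¬q ∨ p, v
7. ¬q, v
8. p, u
9. p, v
Accessibility: uRu, uRv, vRu, vRv
The negation has an open branch (countermodel exists).

Not valid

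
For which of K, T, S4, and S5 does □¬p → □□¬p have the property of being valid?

S4, S5

S4-tableau for the negation ¬(□¬p → □□¬p):
1. ¬(□¬p → □□¬p), 0
2. □¬p, 0
3. ¬□□¬p, 0
4. ¬p, 0
5. ¬□¬p, 1
6. ¬p, 1
7. p, 2
8. ¬p, 2
Accessibility: 0R0, 0R1, 0R2, 1R1, 1R2, 2R2
Branch closes: p and ¬p both at 2.
Every branch closes (one shown): valid in S4, hence also in S5 (every theorem of S4 is a theorem of S5).
T-tableau for the negation ¬(□¬p → □□¬p):
1. ¬(□¬p → □□¬p), 0
2. □¬p, 0
3. ¬□□¬p, 0
4. ¬p, 0
5. ¬□¬p, 1
6. ¬p, 1
7. p, 2
Accessibility: 0R0, 0R1, 1R1, 1R2, 2R2
Complete open branch: countermodel on a T-frame, so not valid in T, nor in K (the same frame is also a K-frame).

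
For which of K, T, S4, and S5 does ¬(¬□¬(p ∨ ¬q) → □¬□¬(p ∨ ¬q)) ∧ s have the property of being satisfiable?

K, T, S4

S4-tableau for the formula:
1. ¬(¬□¬(p ∨ ¬q) → □¬□¬(p ∨ ¬q)) ∧ s, w0
2. ¬(¬□¬(p ∨ ¬q) → □¬□¬(p ∨ ¬q)), w0
3. s, w0
4. ¬□¬(p ∨ ¬q), w0
5. ¬□¬□¬(p ∨ ¬q), w0
6. p ∨ ¬q, w1
7. ¬q, w1
8. □¬(p ∨ ¬q), w2
9. ¬(p ∨ ¬q), w2
10. ¬p, w2
11. q, w2
Accessibility: w0Rw0, w0Rw1, w0Rw2, w1Rw1, w2Rw2
Complete open branch: satisfiable in S4, hence also in K, T (this S4-model is also a K-model and a T-model).
S5-tableau for the formula:
1. ¬(¬□¬(p ∨ ¬q) → □¬□¬(p ∨ ¬q)) ∧ s, w0
2. ¬(¬□¬(p ∨ ¬q) → □¬□¬(p ∨ ¬q)), w0
3. s, w0
4. ¬□¬(p ∨ ¬q), w0
5. ¬□¬□¬(p ∨ ¬q), w0
6. p ∨ ¬q, w1
7. ¬q, w1
8. □¬(p ∨ ¬q), w2
9. ¬(p ∨ ¬q), w0
10. ¬p, w0
11. q, w0
12. ¬(p ∨ ¬q), w1
13. ¬p, w1
14. q, w1
Accessibility: w0Rw0, w0Rw1, w0Rw2, w1Rw0, w1Rw1, w1Rw2, w2Rw0, w2Rw1, w2Rw2
Branch closes: q and ¬q both at w1.
Every branch closes (one shown): unsatisfiable in S5.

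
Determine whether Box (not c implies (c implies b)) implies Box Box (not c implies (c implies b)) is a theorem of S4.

Yes, valid

Tableau for the negation not (Box (not c implies (c implies b)) implies Box Box (not c implies (c implies b))):
1. not (Box (not c implies (c implies b)) implies Box Box (not c implies (c implies b))), 0
2. Box (not c implies (c implies b)), 0
3. not Box Box (not c implies (c implies b)), 0
4. not c implies (c implies b), 0
5. c implies b, 0
6. b, 0
7. not Box (not c implies (c implies b)), 1
8. not c implies (c implies b), 1
9. c implies b, 1
10. b, 1
11. not (not c implies (c implies b)), 2
12. not c, 2
13. not (c implies b), 2
14. c, 2
15. not b, 2
Accessibility: 0R0, 0R1, 0R2, 1R1, 1R2, 2R2
Branch closes: c and not c both at 2.
All branches of the negation close; one closing branch shown above.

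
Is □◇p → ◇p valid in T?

Tableau for the negation ¬(□◇p → ◇p):
1. ¬(□◇p → ◇p), u
2. □◇p, u
3. ¬◇p, u
4. ◇p, u
5. ¬p, u
6. p, v
7. ◇p, v
8. ¬p, v
Accessibility: uRu, uRv, vRv
Branch closes: p and ¬p both at v.
Every branch of the negation's tableau closes; the branch above is one of them.

Valid in T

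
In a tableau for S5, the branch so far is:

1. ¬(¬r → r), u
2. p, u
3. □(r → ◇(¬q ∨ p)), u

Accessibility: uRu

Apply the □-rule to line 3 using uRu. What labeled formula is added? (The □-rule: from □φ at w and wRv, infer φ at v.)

r → ◇(¬q ∨ p), u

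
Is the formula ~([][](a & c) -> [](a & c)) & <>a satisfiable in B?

1. ~([][](a & c) -> [](a & c)) & <>a, w0
2. ~([][](a & c) -> [](a & c)), w0   [&-rule on 1]
3. <>a, w0   [&-rule on 1]
4. [][](a & c), w0   [~->-rule on 2]
5. ~[](a & c), w0   [~->-rule on 2]
6. [](a & c), w0   [[]-rule on 4 via w0Rw0]
7. a & c, w0   [[]-rule on 6 via w0Rw0]
8. a, w0   [&-rule on 7]
9. c, w0   [&-rule on 7]
10. a, w1   [<>-rule on 3: fresh world w1, w0Rw1]
11. [](a & c), w1   [[]-rule on 4 via w0Rw1]
12. a & c, w1   [[]-rule on 6 via w0Rw1]
13. c, w1   [&-rule on 12]
14. ~(a & c), w2   [~[]-rule on 5: fresh world w2, w0Rw2]
15. [](a & c), w2   [[]-rule on 4 via w0Rw2]
16. a & c, w2   [[]-rule on 6 via w0Rw2]
17. a, w2   [&-rule on 16]
18. c, w2   [&-rule on 16]
19. ~c, w2   [~&-rule on 14 (branches; this branch)]
Accessibility: w0Rw0, w0Rw1, w0Rw2, w1Rw0, w1Rw1, w2Rw0, w2Rw2
Branch closes: c and ~c both at w2.
All branches of the tableau close; one closing branch shown above.

Unsatisfiable (every branch closes)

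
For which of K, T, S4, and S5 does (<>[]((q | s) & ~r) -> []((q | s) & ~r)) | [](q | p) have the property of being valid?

S5-tableau for the negation ~((<>[]((q | s) & ~r) -> []((q | s) & ~r)) | [](q | p)):
1. ~((<>[]((q | s) & ~r) -> []((q | s) & ~r)) | [](q | p)), w0
2. ~(<>[]((q | s) & ~r) -> []((q | s) & ~r)), w0
3. ~[](q | p), w0
4. <>[]((q | s) & ~r), w0
5. ~[]((q | s) & ~r), w0
6. ~(q | p), w1
7. ~q, w1
8. ~p, w1
9. []((q | s) & ~r), w2
10. (q | s) & ~r, w0
11. q | s, w0
12. ~r, w0
13. (q | s) & ~r, w1
14. q | s, w1
15. ~r, w1
16. (q | s) & ~r, w2
17. q | s, w2
18. ~r, w2
19. s, w0
20. s, w1
21. s, w2
22. ~((q | s) & ~r), w3
23. (q | s) & ~r, w3
24. q | s, w3
25. ~r, w3
26. ~(q | s), w3
27. ~q, w3
28. ~s, w3
29. s, w3
Accessibility: w0Rw0, w0Rw1, w0Rw2, w0Rw3, w1Rw0, w1Rw1, w1Rw2, w1Rw3, w2Rw0, w2Rw1, w2Rw2, w2Rw3, w3Rw0, w3Rw1, w3Rw2, w3Rw3
Branch closes: s and ~s both at w3.
Every branch closes (one shown): valid in S5.
S4-tableau for the negation ~((<>[]((q | s) & ~r) -> []((q | s) & ~r)) | [](q | p)):
1. ~((<>[]((q | s) & ~r) -> []((q | s) & ~r)) | [](q | p)), w0
2. ~(<>[]((q | s) & ~r) -> []((q | s) & ~r)), w0
3. ~[](q | p), w0
4. <>[]((q | s) & ~r), w0
5. ~[]((q | s) & ~r), w0
6. ~(q | p), w1
7. ~q, w1
8. ~p, w1
9. []((q | s) & ~r), w2
10. (q | s) & ~r, w2
11. q | s, w2
12. ~r, w2
13. s, w2
14. ~((q | s) & ~r), w3
15. r, w3
Accessibility: w0Rw0, w0Rw1, w0Rw2, w0Rw3, w1Rw1, w2Rw2, w3Rw3
Complete open branch: countermodel on an S4-frame, so not valid in S4, nor in K, T (the same frame is also a K-frame and a T-frame).

S5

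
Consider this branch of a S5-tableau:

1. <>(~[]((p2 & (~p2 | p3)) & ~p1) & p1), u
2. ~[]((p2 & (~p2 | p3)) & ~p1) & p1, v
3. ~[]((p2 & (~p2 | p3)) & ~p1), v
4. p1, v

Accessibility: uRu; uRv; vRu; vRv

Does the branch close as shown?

No, open

No world carries both an atom and its negation.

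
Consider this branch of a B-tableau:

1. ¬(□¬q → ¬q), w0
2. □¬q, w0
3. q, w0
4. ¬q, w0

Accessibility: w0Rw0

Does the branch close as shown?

Closed

Both q and ¬q appear at w0.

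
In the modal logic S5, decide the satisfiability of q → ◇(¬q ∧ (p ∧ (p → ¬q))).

1. q → ◇(¬q ∧ (p ∧ (p → ¬q))), 0
2. ◇(¬q ∧ (p ∧ (p → ¬q))), 0   [→-rule on 1 (branches; this branch)]
3. ¬q ∧ (p ∧ (p → ¬q)), 1   [◇-rule on 2: fresh world 1, 0R1]
4. ¬q, 1   [∧-rule on 3]
5. p ∧ (p → ¬q), 1   [∧-rule on 3]
6. p, 1   [∧-rule on 5]
7. p → ¬q, 1   [∧-rule on 5]
Accessibility: 0R0, 0R1, 1R0, 1R1

Yes, satisfiable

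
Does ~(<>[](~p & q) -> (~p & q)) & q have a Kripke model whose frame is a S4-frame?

1. ~(<>[](~p & q) -> (~p & q)) & q, w0
2. ~(<>[](~p & q) -> (~p & q)), w0
3. q, w0
4. <>[](~p & q), w0
5. ~(~p & q), w0
6. p, w0
7. [](~p & q), w1
8. ~p & q, w1
9. ~p, w1
10. q, w1
Accessibility: w0Rw0, w0Rw1, w1Rw1

Satisfiable (open branch found)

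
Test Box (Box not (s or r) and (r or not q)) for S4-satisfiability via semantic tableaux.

Satisfiable (open branch found)

1. Box (Box not (s or r) and (r or not q)), w0
2. Box not (s or r) and (r or not q), w0
3. Box not (s or r), w0
4. r or not q, w0
5. not (s or r), w0
6. not s, w0
7. not r, w0
8. not q, w0
Accessibility: w0Rw0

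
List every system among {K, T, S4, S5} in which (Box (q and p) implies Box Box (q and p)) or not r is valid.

S4, S5

T-tableau for the negation not ((Box (q and p) implies Box Box (q and p)) or not r):
1. not ((Box (q and p) implies Box Box (q and p)) or not r), w0
2. not (Box (q and p) implies Box Box (q and p)), w0
3. r, w0
4. Box (q and p), w0
5. not Box Box (q and p), w0
6. q and p, w0
7. q, w0
8. p, w0
9. not Box (q and p), w1
10. q and p, w1
11. q, w1
12. p, w1
13. not (q and p), w2
14. not p, w2
Accessibility: w0Rw0, w0Rw1, w1Rw1, w1Rw2, w2Rw2
Complete open branch: countermodel on a T-frame, so not valid in T, nor in K (the same frame is also a K-frame).
S4-tableau for the negation not ((Box (q and p) implies Box Box (q and p)) or not r):
1. not ((Box (q and p) implies Box Box (q and p)) or not r), w0
2. not (Box (q and p) implies Box Box (q and p)), w0
3. r, w0
4. Box (q and p), w0
5. not Box Box (q and p), w0
6. q and p, w0
7. q, w0
8. p, w0
9. not Box (q and p), w1
10. q and p, w1
11. q, w1
12. p, w1
13. not (q and p), w2
14. q and p, w2
15. q, w2
16. p, w2
17. not p, w2
Accessibility: w0Rw0, w0Rw1, w0Rw2, w1Rw1, w1Rw2, w2Rw2
Branch closes: p and not p both at w2.
Every branch closes (one shown): valid in S4, hence also in S5 (every theorem of S4 is a theorem of S5).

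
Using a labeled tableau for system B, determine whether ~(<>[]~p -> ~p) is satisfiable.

Unsatisfiable

1. ~(<>[]~p -> ~p), u
2. <>[]~p, u   [~->-rule on 1]
3. p, u   [~->-rule on 1]
4. []~p, v   [<>-rule on 2: fresh world v, uRv]
5. ~p, u   [[]-rule on 4 via vRu]
Accessibility: uRu, uRv, vRu, vRv
Branch closes: p and ~p both at u.
(One branch shown.) All branches close.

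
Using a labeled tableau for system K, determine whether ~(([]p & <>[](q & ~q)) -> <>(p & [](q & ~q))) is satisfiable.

Unsatisfiable

1. ~(([]p & <>[](q & ~q)) -> <>(p & [](q & ~q))), w0
2. []p & <>[](q & ~q), w0
3. ~<>(p & [](q & ~q)), w0
4. []p, w0
5. <>[](q & ~q), w0
6. [](q & ~q), w1
7. ~(p & [](q & ~q)), w1
8. p, w1
9. ~[](q & ~q), w1
10. ~(q & ~q), w2
11. q & ~q, w2
12. q, w2
13. ~q, w2
Accessibility: w0Rw1, w1Rw2
Branch closes: q and ~q both at w2.
(One branch shown.) All branches close.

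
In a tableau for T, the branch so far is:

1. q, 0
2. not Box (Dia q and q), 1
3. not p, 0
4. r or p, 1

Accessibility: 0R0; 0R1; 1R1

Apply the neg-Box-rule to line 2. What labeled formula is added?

a fresh world 2 with 1R2, and not (Dia q and q) at 2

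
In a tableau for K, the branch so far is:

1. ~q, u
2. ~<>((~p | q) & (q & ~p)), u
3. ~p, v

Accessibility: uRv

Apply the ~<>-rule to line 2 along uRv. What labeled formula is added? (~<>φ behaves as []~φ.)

~((~p | q) & (q & ~p)), v

~<>φ behaves as []~φ: propagate the negated body to each accessible world.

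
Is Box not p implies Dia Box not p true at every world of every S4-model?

Valid in S4

Tableau for the negation not (Box not p implies Dia Box not p):
1. not (Box not p implies Dia Box not p), u
2. Box not p, u
3. not Dia Box not p, u
4. not p, u
5. not Box not p, u
6. p, v
7. not p, v
Accessibility: uRu, uRv, vRv
Branch closes: p and not p both at v.
Every branch of the negation's tableau closes; the branch above is one of them.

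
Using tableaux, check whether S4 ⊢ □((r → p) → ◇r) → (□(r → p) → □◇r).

Tableau for the negation ¬(□((r → p) → ◇r) → (□(r → p) → □◇r)):
1. ¬(□((r → p) → ◇r) → (□(r → p) → □◇r)), 0
2. □((r → p) → ◇r), 0
3. ¬(□(r → p) → □◇r), 0
4. □(r → p), 0
5. ¬□◇r, 0
6. (r → p) → ◇r, 0
7. r → p, 0
8. ◇r, 0
9. p, 0
10. ¬◇r, 1
11. (r → p) → ◇r, 1
12. r → p, 1
13. ¬r, 1
14. ◇r, 1
15. p, 1
16. r, 2
17. (r → p) → ◇r, 2
18. r → p, 2
19. ◇r, 2
20. p, 2
21. r, 3
22. (r → p) → ◇r, 3
23. r → p, 3
24. ¬r, 3
Accessibility: 0R0, 0R1, 0R2, 0R3, 1R1, 1R3, 2R2, 3R3
Branch closes: r and ¬r both at 3.
All branches of the negation close; one closing branch shown above.

Yes, valid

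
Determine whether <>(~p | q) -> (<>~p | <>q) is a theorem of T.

Yes, valid

Tableau for the negation ~(<>(~p | q) -> (<>~p | <>q)):
1. ~(<>(~p | q) -> (<>~p | <>q)), u
2. <>(~p | q), u
3. ~(<>~p | <>q), u
4. ~<>~p, u
5. ~<>q, u
6. p, u
7. ~q, u
8. ~p | q, v
9. p, v
10. ~q, v
11. q, v
Accessibility: uRu, uRv, vRv
Branch closes: q and ~q both at v.
All branches of the negation close; one closing branch shown above.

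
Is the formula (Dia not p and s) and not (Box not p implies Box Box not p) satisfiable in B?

1. (Dia not p and s) and not (Box not p implies Box Box not p), 0
2. Dia not p and s, 0   [and-rule on 1]
3. not (Box not p implies Box Box not p), 0   [and-rule on 1]
4. Dia not p, 0   [and-rule on 2]
5. s, 0   [and-rule on 2]
6. Box not p, 0   [neg-implies-rule on 3]
7. not Box Box not p, 0   [neg-implies-rule on 3]
8. not p, 0   [Box-rule on 6 via 0R0]
9. not p, 1   [Dia-rule on 4: fresh world 1, 0R1]
10. not Box not p, 2   [neg-Box-rule on 7: fresh world 2, 0R2]
11. not p, 2   [Box-rule on 6 via 0R2]
12. p, 3   [neg-Box-rule on 10: fresh world 3, 2R3]
Accessibility: 0R0, 0R1, 0R2, 1R0, 1R1, 2R0, 2R2, 2R3, 3R2, 3R3

Satisfiable (open branch found)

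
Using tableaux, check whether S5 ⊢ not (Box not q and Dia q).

Yes, valid

Tableau for the negation Box not q and Dia q:
1. Box not q and Dia q, w0
2. Box not q, w0
3. Dia q, w0
4. not q, w0
5. q, w1
6. not q, w1
Accessibility: w0Rw0, w0Rw1, w1Rw0, w1Rw1
Branch closes: q and not q both at w1.
All branches of the negation close; one closing branch shown above.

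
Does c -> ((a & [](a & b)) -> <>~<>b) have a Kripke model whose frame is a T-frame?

1. c -> ((a & [](a & b)) -> <>~<>b), 0
2. (a & [](a & b)) -> <>~<>b, 0   [->-rule on 1 (branches; this branch)]
3. <>~<>b, 0   [->-rule on 2 (branches; this branch)]
4. ~<>b, 1   [<>-rule on 3: fresh world 1, 0R1]
5. ~b, 1   [~<>-rule on 4 via 1R1]
Accessibility: 0R0, 0R1, 1R1

Satisfiable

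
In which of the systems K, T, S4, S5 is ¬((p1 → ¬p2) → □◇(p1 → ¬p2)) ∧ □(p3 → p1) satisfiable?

K, T, S4

S5-tableau for the formula:
1. ¬((p1 → ¬p2) → □◇(p1 → ¬p2)) ∧ □(p3 → p1), w0
2. ¬((p1 → ¬p2) → □◇(p1 → ¬p2)), w0
3. □(p3 → p1), w0
4. p1 → ¬p2, w0
5. ¬□◇(p1 → ¬p2), w0
6. p3 → p1, w0
7. ¬p2, w0
8. p1, w0
9. ¬◇(p1 → ¬p2), w1
10. p3 → p1, w1
11. ¬(p1 → ¬p2), w0
12. p2, w0
Accessibility: w0Rw0, w0Rw1, w1Rw0, w1Rw1
Branch closes: p2 and ¬p2 both at w0.
Every branch closes (one shown): unsatisfiable in S5.
S4-tableau for the formula:
1. ¬((p1 → ¬p2) → □◇(p1 → ¬p2)) ∧ □(p3 → p1), w0
2. ¬((p1 → ¬p2) → □◇(p1 → ¬p2)), w0
3. □(p3 → p1), w0
4. p1 → ¬p2, w0
5. ¬□◇(p1 → ¬p2), w0
6. p3 → p1, w0
7. ¬p2, w0
8. p1, w0
9. ¬◇(p1 → ¬p2), w1
10. p3 → p1, w1
11. ¬(p1 → ¬p2), w1
12. p1, w1
13. p2, w1
Accessibility: w0Rw0, w0Rw1, w1Rw1
Complete open branch: satisfiable in S4, hence also in K, T (this S4-model is also a K-model and a T-model).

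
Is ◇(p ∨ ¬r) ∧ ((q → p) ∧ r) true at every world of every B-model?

No, not valid

Tableau for the negation ¬(◇(p ∨ ¬r) ∧ ((q → p) ∧ r)):
1. ¬(◇(p ∨ ¬r) ∧ ((q → p) ∧ r)), u
2. ¬((q → p) ∧ r), u
3. ¬r, u
Accessibility: uRu
The negation has an open branch (countermodel exists).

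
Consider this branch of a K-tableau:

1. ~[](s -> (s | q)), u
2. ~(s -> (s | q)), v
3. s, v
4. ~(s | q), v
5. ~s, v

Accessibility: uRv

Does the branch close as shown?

Both s and ~s appear at v.

Closed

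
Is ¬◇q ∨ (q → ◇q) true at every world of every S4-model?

Tableau for the negation ¬(¬◇q ∨ (q → ◇q)):
1. ¬(¬◇q ∨ (q → ◇q)), w0
2. ◇q, w0   [¬∨-rule on 1]
3. ¬(q → ◇q), w0   [¬∨-rule on 1]
4. q, w0   [¬→-rule on 3]
5. ¬◇q, w0   [¬→-rule on 3]
6. ¬q, w0   [¬◇-rule on 5 via w0Rw0]
Accessibility: w0Rw0
Branch closes: q and ¬q both at w0.
Every branch of the negation's tableau closes; the branch above is one of them.

Valid in S4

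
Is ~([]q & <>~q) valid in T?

Tableau for the negation []q & <>~q:
1. []q & <>~q, w0
2. []q, w0   [&-rule on 1]
3. <>~q, w0   [&-rule on 1]
4. q, w0   [[]-rule on 2 via w0Rw0]
5. ~q, w1   [<>-rule on 3: fresh world w1, w0Rw1]
6. q, w1   [[]-rule on 2 via w0Rw1]
Accessibility: w0Rw0, w0Rw1, w1Rw1
Branch closes: q and ~q both at w1.
Every branch of the negation's tableau closes; the branch above is one of them.

Yes, valid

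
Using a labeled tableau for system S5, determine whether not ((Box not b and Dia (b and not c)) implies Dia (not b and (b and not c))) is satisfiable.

Unsatisfiable (every branch closes)

1. not ((Box not b and Dia (b and not c)) implies Dia (not b and (b and not c))), 0
2. Box not b and Dia (b and not c), 0
3. not Dia (not b and (b and not c)), 0
4. Box not b, 0
5. Dia (b and not c), 0
6. not (not b and (b and not c)), 0
7. not b, 0
8. not (b and not c), 0
9. c, 0
10. b and not c, 1
11. b, 1
12. not c, 1
13. not (not b and (b and not c)), 1
14. not b, 1
Accessibility: 0R0, 0R1, 1R0, 1R1
Branch closes: b and not b both at 1.
All branches of the tableau close; one closing branch shown above.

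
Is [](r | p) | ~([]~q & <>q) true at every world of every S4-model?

Yes, valid

Tableau for the negation ~([](r | p) | ~([]~q & <>q)):
1. ~([](r | p) | ~([]~q & <>q)), u
2. ~[](r | p), u   [~|-rule on 1]
3. []~q & <>q, u   [~|-rule on 1]
4. []~q, u   [&-rule on 3]
5. <>q, u   [&-rule on 3]
6. ~q, u   [[]-rule on 4 via uRu]
7. ~(r | p), v   [~[]-rule on 2: fresh world v, uRv]
8. ~r, v   [~|-rule on 7]
9. ~p, v   [~|-rule on 7]
10. ~q, v   [[]-rule on 4 via uRv]
11. q, w   [<>-rule on 5: fresh world w, uRw]
12. ~q, w   [[]-rule on 4 via uRw]
Accessibility: uRu, uRv, uRw, vRv, wRw
Branch closes: q and ~q both at w.
All branches of the negation close; one closing branch shown above.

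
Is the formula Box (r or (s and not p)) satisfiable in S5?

1. Box (r or (s and not p)), u
2. r or (s and not p), u
3. s and not p, u
4. s, u
5. not p, u
Accessibility: uRu

Satisfiable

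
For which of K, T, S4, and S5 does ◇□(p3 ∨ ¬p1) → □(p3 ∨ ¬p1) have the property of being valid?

S4-tableau for the negation ¬(◇□(p3 ∨ ¬p1) → □(p3 ∨ ¬p1)):
1. ¬(◇□(p3 ∨ ¬p1) → □(p3 ∨ ¬p1)), 0
2. ◇□(p3 ∨ ¬p1), 0   [¬→-rule on 1]
3. ¬□(p3 ∨ ¬p1), 0   [¬→-rule on 1]
4. □(p3 ∨ ¬p1), 1   [◇-rule on 2: fresh world 1, 0R1]
5. p3 ∨ ¬p1, 1   [□-rule on 4 via 1R1]
6. ¬p1, 1   [∨-rule on 5 (branches; this branch)]
7. ¬(p3 ∨ ¬p1), 2   [¬□-rule on 3: fresh world 2, 0R2]
8. ¬p3, 2   [¬∨-rule on 7]
9. p1, 2   [¬∨-rule on 7]
Accessibility: 0R0, 0R1, 0R2, 1R1, 2R2
Complete open branch: countermodel on an S4-frame, so not valid in S4, nor in K, T (the same frame is also a K-frame and a T-frame).
S5-tableau for the negation ¬(◇□(p3 ∨ ¬p1) → □(p3 ∨ ¬p1)):
1. ¬(◇□(p3 ∨ ¬p1) → □(p3 ∨ ¬p1)), 0
2. ◇□(p3 ∨ ¬p1), 0   [¬→-rule on 1]
3. ¬□(p3 ∨ ¬p1), 0   [¬→-rule on 1]
4. □(p3 ∨ ¬p1), 1   [◇-rule on 2: fresh world 1, 0R1]
5. p3 ∨ ¬p1, 0   [□-rule on 4 via 1R0]
6. p3 ∨ ¬p1, 1   [□-rule on 4 via 1R1]
7. ¬p1, 0   [∨-rule on 5 (branches; this branch)]
8. ¬p1, 1   [∨-rule on 6 (branches; this branch)]
9. ¬(p3 ∨ ¬p1), 2   [¬□-rule on 3: fresh world 2, 0R2]
10. ¬p3, 2   [¬∨-rule on 9]
11. p1, 2   [¬∨-rule on 9]
12. p3 ∨ ¬p1, 2   [□-rule on 4 via 1R2]
13. ¬p1, 2   [∨-rule on 12 (branches; this branch)]
Accessibility: 0R0, 0R1, 0R2, 1R0, 1R1, 1R2, 2R0, 2R1, 2R2
Branch closes: p1 and ¬p1 both at 2.
Every branch closes (one shown): valid in S5.

S5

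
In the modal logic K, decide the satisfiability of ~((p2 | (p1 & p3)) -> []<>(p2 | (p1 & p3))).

1. ~((p2 | (p1 & p3)) -> []<>(p2 | (p1 & p3))), w0
2. p2 | (p1 & p3), w0
3. ~[]<>(p2 | (p1 & p3)), w0
4. p1 & p3, w0
5. p1, w0
6. p3, w0
7. ~<>(p2 | (p1 & p3)), w1
Accessibility: w0Rw1

Yes, satisfiable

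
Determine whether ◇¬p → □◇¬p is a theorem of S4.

No, not valid

Tableau for the negation ¬(◇¬p → □◇¬p):
1. ¬(◇¬p → □◇¬p), w0
2. ◇¬p, w0
3. ¬□◇¬p, w0
4. ¬p, w1
5. ¬◇¬p, w2
6. p, w2
Accessibility: w0Rw0, w0Rw1, w0Rw2, w1Rw1, w2Rw2
The negation has an open branch (countermodel exists).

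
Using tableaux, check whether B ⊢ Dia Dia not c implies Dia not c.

No, not valid

Tableau for the negation not (Dia Dia not c implies Dia not c):
1. not (Dia Dia not c implies Dia not c), u
2. Dia Dia not c, u
3. not Dia not c, u
4. c, u
5. Dia not c, v
6. c, v
7. not c, w
Accessibility: uRu, uRv, vRu, vRv, vRw, wRv, wRw
The negation has an open branch (countermodel exists).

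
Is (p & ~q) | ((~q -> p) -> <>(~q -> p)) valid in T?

Tableau for the negation ~((p & ~q) | ((~q -> p) -> <>(~q -> p))):
1. ~((p & ~q) | ((~q -> p) -> <>(~q -> p))), w0
2. ~(p & ~q), w0   [~|-rule on 1]
3. ~((~q -> p) -> <>(~q -> p)), w0   [~|-rule on 1]
4. ~q -> p, w0   [~->-rule on 3]
5. ~<>(~q -> p), w0   [~->-rule on 3]
6. ~(~q -> p), w0   [~<>-rule on 5 via w0Rw0]
7. ~q, w0   [~->-rule on 6]
8. ~p, w0   [~->-rule on 6]
9. p, w0   [->-rule on 4 (branches; this branch)]
Accessibility: w0Rw0
Branch closes: p and ~p both at w0.
Every branch of the negation's tableau closes; the branch above is one of them.

Valid in T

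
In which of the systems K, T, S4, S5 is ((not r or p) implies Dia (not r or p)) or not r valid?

T, S4, S5

T-tableau for the negation not (((not r or p) implies Dia (not r or p)) or not r):
1. not (((not r or p) implies Dia (not r or p)) or not r), 0
2. not ((not r or p) implies Dia (not r or p)), 0
3. r, 0
4. not r or p, 0
5. not Dia (not r or p), 0
6. not (not r or p), 0
7. not p, 0
8. p, 0
Accessibility: 0R0
Branch closes: p and not p both at 0.
Every branch closes (one shown): valid in T, hence also in S4, S5 (every theorem of T is a theorem of S4 and S5).
K-tableau for the negation not (((not r or p) implies Dia (not r or p)) or not r):
1. not (((not r or p) implies Dia (not r or p)) or not r), 0
2. not ((not r or p) implies Dia (not r or p)), 0
3. r, 0
4. not r or p, 0
5. not Dia (not r or p), 0
6. p, 0
Complete open branch: countermodel on a K-frame, so not valid in K.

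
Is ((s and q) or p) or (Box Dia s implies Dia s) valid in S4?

Valid

Tableau for the negation not (((s and q) or p) or (Box Dia s implies Dia s)):
1. not (((s and q) or p) or (Box Dia s implies Dia s)), u
2. not ((s and q) or p), u
3. not (Box Dia s implies Dia s), u
4. not (s and q), u
5. not p, u
6. Box Dia s, u
7. not Dia s, u
8. Dia s, u
9. not s, u
10. not q, u
11. s, v
12. Dia s, v
13. not s, v
Accessibility: uRu, uRv, vRv
Branch closes: s and not s both at v.
Every branch of the negation's tableau closes; the branch above is one of them.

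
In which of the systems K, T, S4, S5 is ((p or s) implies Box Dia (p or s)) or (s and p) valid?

S4-tableau for the negation not (((p or s) implies Box Dia (p or s)) or (s and p)):
1. not (((p or s) implies Box Dia (p or s)) or (s and p)), w0
2. not ((p or s) implies Box Dia (p or s)), w0   [neg-or-rule on 1]
3. not (s and p), w0   [neg-or-rule on 1]
4. p or s, w0   [neg-implies-rule on 2]
5. not Box Dia (p or s), w0   [neg-implies-rule on 2]
6. not p, w0   [neg-and-rule on 3 (branches; this branch)]
7. s, w0   [or-rule on 4 (branches; this branch)]
8. not Dia (p or s), w1   [neg-Box-rule on 5: fresh world w1, w0Rw1]
9. not (p or s), w1   [neg-Dia-rule on 8 via w1Rw1]
10. not p, w1   [neg-or-rule on 9]
11. not s, w1   [neg-or-rule on 9]
Accessibility: w0Rw0, w0Rw1, w1Rw1
Complete open branch: countermodel on an S4-frame, so not valid in S4, nor in K, T (the same frame is also a K-frame and a T-frame).
S5-tableau for the negation not (((p or s) implies Box Dia (p or s)) or (s and p)):
1. not (((p or s) implies Box Dia (p or s)) or (s and p)), w0
2. not ((p or s) implies Box Dia (p or s)), w0   [neg-or-rule on 1]
3. not (s and p), w0   [neg-or-rule on 1]
4. p or s, w0   [neg-implies-rule on 2]
5. not Box Dia (p or s), w0   [neg-implies-rule on 2]
6. not p, w0   [neg-and-rule on 3 (branches; this branch)]
7. s, w0   [or-rule on 4 (branches; this branch)]
8. not Dia (p or s), w1   [neg-Box-rule on 5: fresh world w1, w0Rw1]
9. not (p or s), w0   [neg-Dia-rule on 8 via w1Rw0]
10. not s, w0   [neg-or-rule on 9]
Accessibility: w0Rw0, w0Rw1, w1Rw0, w1Rw1
Branch closes: s and not s both at w0.
Every branch closes (one shown): valid in S5.

S5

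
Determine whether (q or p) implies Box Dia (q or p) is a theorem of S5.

Valid

Tableau for the negation not ((q or p) implies Box Dia (q or p)):
1. not ((q or p) implies Box Dia (q or p)), w0
2. q or p, w0
3. not Box Dia (q or p), w0
4. p, w0
5. not Dia (q or p), w1
6. not (q or p), w0
7. not q, w0
8. not p, w0
Accessibility: w0Rw0, w0Rw1, w1Rw0, w1Rw1
Branch closes: p and not p both at w0.
Every branch of the negation's tableau closes; the branch above is one of them.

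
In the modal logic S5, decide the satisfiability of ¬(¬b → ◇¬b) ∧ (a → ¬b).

1. ¬(¬b → ◇¬b) ∧ (a → ¬b), w0
2. ¬(¬b → ◇¬b), w0
3. a → ¬b, w0
4. ¬b, w0
5. ¬◇¬b, w0
6. b, w0
Accessibility: w0Rw0
Branch closes: b and ¬b both at w0.
(One branch shown.) All branches close.

No, unsatisfiable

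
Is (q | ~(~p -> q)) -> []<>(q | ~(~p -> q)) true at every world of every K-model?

Not valid

Tableau for the negation ~((q | ~(~p -> q)) -> []<>(q | ~(~p -> q))):
1. ~((q | ~(~p -> q)) -> []<>(q | ~(~p -> q))), u
2. q | ~(~p -> q), u
3. ~[]<>(q | ~(~p -> q)), u
4. ~(~p -> q), u
5. ~p, u
6. ~q, u
7. ~<>(q | ~(~p -> q)), v
Accessibility: uRv
The negation has an open branch (countermodel exists).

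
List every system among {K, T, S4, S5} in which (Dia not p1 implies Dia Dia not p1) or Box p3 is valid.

T, S4, S5

T-tableau for the negation not ((Dia not p1 implies Dia Dia not p1) or Box p3):
1. not ((Dia not p1 implies Dia Dia not p1) or Box p3), w0
2. not (Dia not p1 implies Dia Dia not p1), w0   [neg-or-rule on 1]
3. not Box p3, w0   [neg-or-rule on 1]
4. Dia not p1, w0   [neg-implies-rule on 2]
5. not Dia Dia not p1, w0   [neg-implies-rule on 2]
6. not Dia not p1, w0   [neg-Dia-rule on 5 via w0Rw0]
7. p1, w0   [neg-Dia-rule on 6 via w0Rw0]
8. not p3, w1   [neg-Box-rule on 3: fresh world w1, w0Rw1]
9. not Dia not p1, w1   [neg-Dia-rule on 5 via w0Rw1]
10. p1, w1   [neg-Dia-rule on 6 via w0Rw1]
11. not p1, w2   [Dia-rule on 4: fresh world w2, w0Rw2]
12. not Dia not p1, w2   [neg-Dia-rule on 5 via w0Rw2]
13. p1, w2   [neg-Dia-rule on 6 via w0Rw2]
Accessibility: w0Rw0, w0Rw1, w0Rw2, w1Rw1, w2Rw2
Branch closes: p1 and not p1 both at w2.
Every branch closes (one shown): valid in T, hence also in S4, S5 (every theorem of T is a theorem of S4 and S5).
K-tableau for the negation not ((Dia not p1 implies Dia Dia not p1) or Box p3):
1. not ((Dia not p1 implies Dia Dia not p1) or Box p3), w0
2. not (Dia not p1 implies Dia Dia not p1), w0   [neg-or-rule on 1]
3. not Box p3, w0   [neg-or-rule on 1]
4. Dia not p1, w0   [neg-implies-rule on 2]
5. not Dia Dia not p1, w0   [neg-implies-rule on 2]
6. not p3, w1   [neg-Box-rule on 3: fresh world w1, w0Rw1]
7. not Dia not p1, w1   [neg-Dia-rule on 5 via w0Rw1]
8. not p1, w2   [Dia-rule on 4: fresh world w2, w0Rw2]
9. not Dia not p1, w2   [neg-Dia-rule on 5 via w0Rw2]
Accessibility: w0Rw1, w0Rw2
Complete open branch: countermodel on a K-frame, so not valid in K.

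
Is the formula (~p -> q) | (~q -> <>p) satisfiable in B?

1. (~p -> q) | (~q -> <>p), w0
2. ~q -> <>p, w0   [|-rule on 1 (branches; this branch)]
3. <>p, w0   [->-rule on 2 (branches; this branch)]
4. p, w1   [<>-rule on 3: fresh world w1, w0Rw1]
Accessibility: w0Rw0, w0Rw1, w1Rw0, w1Rw1

Yes, satisfiable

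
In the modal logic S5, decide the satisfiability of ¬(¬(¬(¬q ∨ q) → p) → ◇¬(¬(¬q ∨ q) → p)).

Unsatisfiable (every branch closes)

1. ¬(¬(¬(¬q ∨ q) → p) → ◇¬(¬(¬q ∨ q) → p)), u
2. ¬(¬(¬q ∨ q) → p), u
3. ¬◇¬(¬(¬q ∨ q) → p), u
4. ¬(¬q ∨ q), u
5. ¬p, u
6. q, u
7. ¬q, u
Accessibility: uRu
Branch closes: q and ¬q both at u.
All branches of the tableau close; one closing branch shown above.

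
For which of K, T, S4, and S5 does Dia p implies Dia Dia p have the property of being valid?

T-tableau for the negation not (Dia p implies Dia Dia p):
1. not (Dia p implies Dia Dia p), w0
2. Dia p, w0
3. not Dia Dia p, w0
4. not Dia p, w0
5. not p, w0
6. p, w1
7. not Dia p, w1
8. not p, w1
Accessibility: w0Rw0, w0Rw1, w1Rw1
Branch closes: p and not p both at w1.
Every branch closes (one shown): valid in T, hence also in S4, S5 (every theorem of T is a theorem of S4 and S5).
K-tableau for the negation not (Dia p implies Dia Dia p):
1. not (Dia p implies Dia Dia p), w0
2. Dia p, w0
3. not Dia Dia p, w0
4. p, w1
5. not Dia p, w1
Accessibility: w0Rw1
Complete open branch: countermodel on a K-frame, so not valid in K.

T, S4, S5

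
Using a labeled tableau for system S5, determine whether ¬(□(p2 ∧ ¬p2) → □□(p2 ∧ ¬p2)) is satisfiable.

No, unsatisfiable

1. ¬(□(p2 ∧ ¬p2) → □□(p2 ∧ ¬p2)), u
2. □(p2 ∧ ¬p2), u
3. ¬□□(p2 ∧ ¬p2), u
4. p2 ∧ ¬p2, u
5. p2, u
6. ¬p2, u
Accessibility: uRu
Branch closes: p2 and ¬p2 both at u.
All branches of the tableau close; one closing branch shown above.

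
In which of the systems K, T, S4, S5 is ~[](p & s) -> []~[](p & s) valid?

S5

S4-tableau for the negation ~(~[](p & s) -> []~[](p & s)):
1. ~(~[](p & s) -> []~[](p & s)), u
2. ~[](p & s), u
3. ~[]~[](p & s), u
4. ~(p & s), v
5. ~s, v
6. [](p & s), w
7. p & s, w
8. p, w
9. s, w
Accessibility: uRu, uRv, uRw, vRv, wRw
Complete open branch: countermodel on an S4-frame, so not valid in S4, nor in K, T (the same frame is also a K-frame and a T-frame).
S5-tableau for the negation ~(~[](p & s) -> []~[](p & s)):
1. ~(~[](p & s) -> []~[](p & s)), u
2. ~[](p & s), u
3. ~[]~[](p & s), u
4. ~(p & s), v
5. ~s, v
6. [](p & s), w
7. p & s, u
8. p, u
9. s, u
10. p & s, v
11. p, v
12. s, v
Accessibility: uRu, uRv, uRw, vRu, vRv, vRw, wRu, wRv, wRw
Branch closes: s and ~s both at v.
Every branch closes (one shown): valid in S5.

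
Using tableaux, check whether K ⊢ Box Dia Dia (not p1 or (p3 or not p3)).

No, not valid

Tableau for the negation not Box Dia Dia (not p1 or (p3 or not p3)):
1. not Box Dia Dia (not p1 or (p3 or not p3)), u
2. not Dia Dia (not p1 or (p3 or not p3)), v
Accessibility: uRv
The negation has an open branch (countermodel exists).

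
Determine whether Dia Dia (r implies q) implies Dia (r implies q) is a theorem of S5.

Tableau for the negation not (Dia Dia (r implies q) implies Dia (r implies q)):
1. not (Dia Dia (r implies q) implies Dia (r implies q)), u
2. Dia Dia (r implies q), u   [neg-implies-rule on 1]
3. not Dia (r implies q), u   [neg-implies-rule on 1]
4. not (r implies q), u   [neg-Dia-rule on 3 via uRu]
5. r, u   [neg-implies-rule on 4]
6. not q, u   [neg-implies-rule on 4]
7. Dia (r implies q), v   [Dia-rule on 2: fresh world v, uRv]
8. not (r implies q), v   [neg-Dia-rule on 3 via uRv]
9. r, v   [neg-implies-rule on 8]
10. not q, v   [neg-implies-rule on 8]
11. r implies q, w   [Dia-rule on 7: fresh world w, vRw]
12. not (r implies q), w   [neg-Dia-rule on 3 via uRw]
13. r, w   [neg-implies-rule on 12]
14. not q, w   [neg-implies-rule on 12]
15. q, w   [implies-rule on 11 (branches; this branch)]
Accessibility: uRu, uRv, uRw, vRu, vRv, vRw, wRu, wRv, wRw
Branch closes: q and not q both at w.
All branches of the negation close; one closing branch shown above.

Yes, valid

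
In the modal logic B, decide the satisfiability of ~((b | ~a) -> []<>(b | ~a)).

1. ~((b | ~a) -> []<>(b | ~a)), u
2. b | ~a, u   [~->-rule on 1]
3. ~[]<>(b | ~a), u   [~->-rule on 1]
4. ~a, u   [|-rule on 2 (branches; this branch)]
5. ~<>(b | ~a), v   [~[]-rule on 3: fresh world v, uRv]
6. ~(b | ~a), u   [~<>-rule on 5 via vRu]
7. ~b, u   [~|-rule on 6]
8. a, u   [~|-rule on 6]
Accessibility: uRu, uRv, vRu, vRv
Branch closes: a and ~a both at u.
(One branch shown.) All branches close.

Unsatisfiable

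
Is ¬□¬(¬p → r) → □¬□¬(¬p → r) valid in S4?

Invalid (countermodel exists)

Tableau for the negation ¬(¬□¬(¬p → r) → □¬□¬(¬p → r)):
1. ¬(¬□¬(¬p → r) → □¬□¬(¬p → r)), 0
2. ¬□¬(¬p → r), 0   [¬→-rule on 1]
3. ¬□¬□¬(¬p → r), 0   [¬→-rule on 1]
4. ¬p → r, 1   [¬□-rule on 2: fresh world 1, 0R1]
5. r, 1   [→-rule on 4 (branches; this branch)]
6. □¬(¬p → r), 2   [¬□-rule on 3: fresh world 2, 0R2]
7. ¬(¬p → r), 2   [□-rule on 6 via 2R2]
8. ¬p, 2   [¬→-rule on 7]
9. ¬r, 2   [¬→-rule on 7]
Accessibility: 0R0, 0R1, 0R2, 1R1, 2R2
The negation has an open branch (countermodel exists).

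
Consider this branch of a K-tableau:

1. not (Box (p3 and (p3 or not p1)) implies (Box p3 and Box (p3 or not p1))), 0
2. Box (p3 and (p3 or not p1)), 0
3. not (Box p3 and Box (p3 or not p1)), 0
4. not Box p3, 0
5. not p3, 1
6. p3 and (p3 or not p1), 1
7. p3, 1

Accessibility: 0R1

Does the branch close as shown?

Both p3 and not p3 appear at 1.

Yes, closed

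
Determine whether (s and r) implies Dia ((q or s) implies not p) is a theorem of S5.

Tableau for the negation not ((s and r) implies Dia ((q or s) implies not p)):
1. not ((s and r) implies Dia ((q or s) implies not p)), w0
2. s and r, w0
3. not Dia ((q or s) implies not p), w0
4. s, w0
5. r, w0
6. not ((q or s) implies not p), w0
7. q or s, w0
8. p, w0
Accessibility: w0Rw0
The negation has an open branch (countermodel exists).

Invalid (countermodel exists)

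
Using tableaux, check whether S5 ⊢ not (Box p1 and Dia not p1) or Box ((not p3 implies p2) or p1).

Tableau for the negation not (not (Box p1 and Dia not p1) or Box ((not p3 implies p2) or p1)):
1. not (not (Box p1 and Dia not p1) or Box ((not p3 implies p2) or p1)), 0
2. Box p1 and Dia not p1, 0
3. not Box ((not p3 implies p2) or p1), 0
4. Box p1, 0
5. Dia not p1, 0
6. p1, 0
7. not ((not p3 implies p2) or p1), 1
8. not (not p3 implies p2), 1
9. not p1, 1
10. not p3, 1
11. not p2, 1
12. p1, 1
Accessibility: 0R0, 0R1, 1R0, 1R1
Branch closes: p1 and not p1 both at 1.
All branches of the negation close; one closing branch shown above.

Yes, valid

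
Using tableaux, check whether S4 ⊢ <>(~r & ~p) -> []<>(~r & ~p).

Invalid (countermodel exists)

Tableau for the negation ~(<>(~r & ~p) -> []<>(~r & ~p)):
1. ~(<>(~r & ~p) -> []<>(~r & ~p)), 0
2. <>(~r & ~p), 0   [~->-rule on 1]
3. ~[]<>(~r & ~p), 0   [~->-rule on 1]
4. ~r & ~p, 1   [<>-rule on 2: fresh world 1, 0R1]
5. ~r, 1   [&-rule on 4]
6. ~p, 1   [&-rule on 4]
7. ~<>(~r & ~p), 2   [~[]-rule on 3: fresh world 2, 0R2]
8. ~(~r & ~p), 2   [~<>-rule on 7 via 2R2]
9. p, 2   [~&-rule on 8 (branches; this branch)]
Accessibility: 0R0, 0R1, 0R2, 1R1, 2R2
The negation has an open branch (countermodel exists).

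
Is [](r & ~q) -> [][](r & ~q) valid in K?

Not valid

Tableau for the negation ~([](r & ~q) -> [][](r & ~q)):
1. ~([](r & ~q) -> [][](r & ~q)), 0
2. [](r & ~q), 0   [~->-rule on 1]
3. ~[][](r & ~q), 0   [~->-rule on 1]
4. ~[](r & ~q), 1   [~[]-rule on 3: fresh world 1, 0R1]
5. r & ~q, 1   [[]-rule on 2 via 0R1]
6. r, 1   [&-rule on 5]
7. ~q, 1   [&-rule on 5]
8. ~(r & ~q), 2   [~[]-rule on 4: fresh world 2, 1R2]
9. q, 2   [~&-rule on 8 (branches; this branch)]
Accessibility: 0R1, 1R2
The negation has an open branch (countermodel exists).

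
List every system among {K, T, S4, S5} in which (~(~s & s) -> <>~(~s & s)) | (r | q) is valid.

T, S4, S5

K-tableau for the negation ~((~(~s & s) -> <>~(~s & s)) | (r | q)):
1. ~((~(~s & s) -> <>~(~s & s)) | (r | q)), 0
2. ~(~(~s & s) -> <>~(~s & s)), 0
3. ~(r | q), 0
4. ~(~s & s), 0
5. ~<>~(~s & s), 0
6. ~r, 0
7. ~q, 0
8. ~s, 0
Complete open branch: countermodel on a K-frame, so not valid in K.
T-tableau for the negation ~((~(~s & s) -> <>~(~s & s)) | (r | q)):
1. ~((~(~s & s) -> <>~(~s & s)) | (r | q)), 0
2. ~(~(~s & s) -> <>~(~s & s)), 0
3. ~(r | q), 0
4. ~(~s & s), 0
5. ~<>~(~s & s), 0
6. ~r, 0
7. ~q, 0
8. ~s & s, 0
9. ~s, 0
10. s, 0
Accessibility: 0R0
Branch closes: s and ~s both at 0.
Every branch closes (one shown): valid in T, hence also in S4, S5 (every theorem of T is a theorem of S4 and S5).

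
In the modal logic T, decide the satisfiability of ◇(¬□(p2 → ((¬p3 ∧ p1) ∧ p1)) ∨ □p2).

Satisfiable (open branch found)

1. ◇(¬□(p2 → ((¬p3 ∧ p1) ∧ p1)) ∨ □p2), u
2. ¬□(p2 → ((¬p3 ∧ p1) ∧ p1)) ∨ □p2, v
3. □p2, v
4. p2, v
Accessibility: uRu, uRv, vRv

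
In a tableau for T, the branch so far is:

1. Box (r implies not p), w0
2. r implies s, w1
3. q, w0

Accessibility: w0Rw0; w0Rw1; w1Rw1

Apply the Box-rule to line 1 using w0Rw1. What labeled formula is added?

r implies not p, w1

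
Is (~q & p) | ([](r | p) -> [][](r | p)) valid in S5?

Tableau for the negation ~((~q & p) | ([](r | p) -> [][](r | p))):
1. ~((~q & p) | ([](r | p) -> [][](r | p))), w0
2. ~(~q & p), w0
3. ~([](r | p) -> [][](r | p)), w0
4. [](r | p), w0
5. ~[][](r | p), w0
6. r | p, w0
7. ~p, w0
8. r, w0
9. ~[](r | p), w1
10. r | p, w1
11. p, w1
12. ~(r | p), w2
13. ~r, w2
14. ~p, w2
15. r | p, w2
16. p, w2
Accessibility: w0Rw0, w0Rw1, w0Rw2, w1Rw0, w1Rw1, w1Rw2, w2Rw0, w2Rw1, w2Rw2
Branch closes: p and ~p both at w2.
Every branch of the negation's tableau closes; the branch above is one of them.

Valid in S5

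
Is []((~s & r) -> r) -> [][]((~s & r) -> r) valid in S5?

Tableau for the negation ~([]((~s & r) -> r) -> [][]((~s & r) -> r)):
1. ~([]((~s & r) -> r) -> [][]((~s & r) -> r)), u
2. []((~s & r) -> r), u
3. ~[][]((~s & r) -> r), u
4. (~s & r) -> r, u
5. ~(~s & r), u
6. ~r, u
7. ~[]((~s & r) -> r), v
8. (~s & r) -> r, v
9. ~(~s & r), v
10. ~r, v
11. ~((~s & r) -> r), w
12. ~s & r, w
13. ~r, w
14. ~s, w
15. r, w
Accessibility: uRu, uRv, uRw, vRu, vRv, vRw, wRu, wRv, wRw
Branch closes: r and ~r both at w.
All branches of the negation close; one closing branch shown above.

Valid in S5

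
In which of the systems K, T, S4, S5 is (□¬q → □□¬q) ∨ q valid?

T-tableau for the negation ¬((□¬q → □□¬q) ∨ q):
1. ¬((□¬q → □□¬q) ∨ q), u
2. ¬(□¬q → □□¬q), u   [¬∨-rule on 1]
3. ¬q, u   [¬∨-rule on 1]
4. □¬q, u   [¬→-rule on 2]
5. ¬□□¬q, u   [¬→-rule on 2]
6. ¬□¬q, v   [¬□-rule on 5: fresh world v, uRv]
7. ¬q, v   [□-rule on 4 via uRv]
8. q, w   [¬□-rule on 6: fresh world w, vRw]
Accessibility: uRu, uRv, vRv, vRw, wRw
Complete open branch: countermodel on a T-frame, so not valid in T, nor in K (the same frame is also a K-frame).
S4-tableau for the negation ¬((□¬q → □□¬q) ∨ q):
1. ¬((□¬q → □□¬q) ∨ q), u
2. ¬(□¬q → □□¬q), u   [¬∨-rule on 1]
3. ¬q, u   [¬∨-rule on 1]
4. □¬q, u   [¬→-rule on 2]
5. ¬□□¬q, u   [¬→-rule on 2]
6. ¬□¬q, v   [¬□-rule on 5: fresh world v, uRv]
7. ¬q, v   [□-rule on 4 via uRv]
8. q, w   [¬□-rule on 6: fresh world w, vRw]
9. ¬q, w   [□-rule on 4 via uRw]
Accessibility: uRu, uRv, uRw, vRv, vRw, wRw
Branch closes: q and ¬q both at w.
Every branch closes (one shown): valid in S4, hence also in S5 (every theorem of S4 is a theorem of S5).

S4, S5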